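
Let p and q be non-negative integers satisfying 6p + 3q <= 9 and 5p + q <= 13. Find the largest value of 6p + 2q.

8

(p,q)=(1,1): 6·1+3·1=9≤9, 5·1+1·1=6≤13, objective 8.
(p,q)=(1,0): 6·1+3·0=6≤9, 5·1+1·0=5≤13, objective 6.
Maximum is 8 at (p,q)=(1,1).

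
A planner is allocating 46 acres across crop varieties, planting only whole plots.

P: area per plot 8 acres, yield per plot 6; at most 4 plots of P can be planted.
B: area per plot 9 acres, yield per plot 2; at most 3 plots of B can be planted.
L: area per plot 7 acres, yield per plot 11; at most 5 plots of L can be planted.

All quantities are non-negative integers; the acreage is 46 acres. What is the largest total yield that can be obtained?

1×B and 5×L: area 44 ≤ 46, yield 1·2 + 5·11 = 57.
1×P and 5×L: area 43 ≤ 46, yield 1·6 + 5·11 = 61.
Best is 61.

61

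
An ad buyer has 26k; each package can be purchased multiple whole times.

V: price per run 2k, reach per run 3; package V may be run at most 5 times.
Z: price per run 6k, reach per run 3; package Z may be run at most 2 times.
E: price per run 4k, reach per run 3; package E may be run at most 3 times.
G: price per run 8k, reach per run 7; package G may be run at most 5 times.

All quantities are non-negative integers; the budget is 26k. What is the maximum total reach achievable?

This is a bounded integer knapsack.
V has the best ratio (3/2); taking only V gives at most 5×3 = 15 (stopped by the supply cap of 5).
Mixing does better — 5×V and 2×G: price 26 ≤ 26, reach 5·3 + 2·7 = 29.

29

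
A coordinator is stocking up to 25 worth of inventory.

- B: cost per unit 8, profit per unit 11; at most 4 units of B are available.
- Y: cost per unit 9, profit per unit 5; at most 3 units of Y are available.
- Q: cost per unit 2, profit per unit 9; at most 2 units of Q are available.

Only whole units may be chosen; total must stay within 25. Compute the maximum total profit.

Take 2×B and 2×Q: cost 20 ≤ 25, profit 2·11 + 2·9 = 40.
Q has the best ratio (9/2) and is taken to its limit of 2; remaining capacity is filled optimally with the others.

40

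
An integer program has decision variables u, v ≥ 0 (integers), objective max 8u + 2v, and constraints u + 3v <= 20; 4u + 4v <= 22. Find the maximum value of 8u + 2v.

The continuous relaxation peaks at (5.5, 0) with value 44.00; rounding to a feasible lattice point costs some objective.
(u,v)=(5,0): 1·5+3·0=5≤20, 4·5+4·0=20≤22, objective 40.
(u,v)=(4,1): 1·4+3·1=7≤20, 4·4+4·1=20≤22, objective 34.
(u,v)=(4,0): 1·4+3·0=4≤20, 4·4+4·0=16≤22, objective 32.
Maximum is 40 at (u,v)=(5,0).

40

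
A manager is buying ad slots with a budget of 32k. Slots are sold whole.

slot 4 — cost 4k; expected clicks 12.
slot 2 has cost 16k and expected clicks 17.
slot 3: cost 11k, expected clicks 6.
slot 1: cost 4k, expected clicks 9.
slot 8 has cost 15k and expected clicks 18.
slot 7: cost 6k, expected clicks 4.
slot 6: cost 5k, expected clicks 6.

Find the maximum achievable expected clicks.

45

Take slot 4, slot 1, slot 8, and slot 6: cost 4 + 4 + 15 + 5 = 28 ≤ 32, expected clicks 12 + 9 + 18 + 6 = 45.
No other feasible combination does better.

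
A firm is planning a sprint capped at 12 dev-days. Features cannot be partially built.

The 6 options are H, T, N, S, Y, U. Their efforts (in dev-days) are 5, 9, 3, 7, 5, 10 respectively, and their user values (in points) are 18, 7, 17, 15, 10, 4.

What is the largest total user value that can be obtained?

35

Allowing fractional choices, the relaxed optimum would be about 43.6, but features are indivisible.
N + S: effort 3 + 7 = 10 ≤ 12, user value 17 + 15 = 32.
H + N: effort 5 + 3 = 8 ≤ 12, user value 18 + 17 = 35.
H + S: effort 5 + 7 = 12 ≤ 12, user value 18 + 15 = 33.
Best is H and N with total user value 35.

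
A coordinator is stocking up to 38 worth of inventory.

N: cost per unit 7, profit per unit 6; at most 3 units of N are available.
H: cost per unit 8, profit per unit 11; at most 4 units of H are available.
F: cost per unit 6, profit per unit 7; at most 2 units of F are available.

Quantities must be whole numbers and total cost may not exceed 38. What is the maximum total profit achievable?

H has the best ratio (11/8); taking only H gives at most 4×11 = 44 (stopped by the cost limit).
Mixing does better — 4×H and 1×F: cost 38 ≤ 38, profit 4·11 + 1·7 = 51.

51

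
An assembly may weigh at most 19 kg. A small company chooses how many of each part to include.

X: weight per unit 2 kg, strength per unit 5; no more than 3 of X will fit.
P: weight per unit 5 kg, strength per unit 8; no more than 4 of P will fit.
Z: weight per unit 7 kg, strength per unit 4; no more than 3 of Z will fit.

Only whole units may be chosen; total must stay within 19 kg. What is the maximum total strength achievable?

2×X and 3×P: weight 19 ≤ 19, strength 2·5 + 3·8 = 34.
3×X and 2×P: weight 16 ≤ 19, strength 3·5 + 2·8 = 31.
Best is 34.

34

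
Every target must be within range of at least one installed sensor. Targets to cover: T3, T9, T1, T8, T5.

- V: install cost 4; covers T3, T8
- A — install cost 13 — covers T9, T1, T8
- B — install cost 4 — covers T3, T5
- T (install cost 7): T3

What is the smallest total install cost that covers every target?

17

Choose A and B: together they cover T3, T9, T1, T8, T5 — every target.
Total install cost: 13 + 4 = 17.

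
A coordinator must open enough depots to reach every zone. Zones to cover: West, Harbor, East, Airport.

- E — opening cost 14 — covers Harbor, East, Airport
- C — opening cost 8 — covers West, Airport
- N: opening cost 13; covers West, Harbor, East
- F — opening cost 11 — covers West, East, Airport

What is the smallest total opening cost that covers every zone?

The greedy cost-per-new-zone heuristic would pick F and N for 24, but a cheaper cover exists.
Choose C and N: together they cover West, Harbor, East, Airport — every zone.
Total opening cost: 8 + 13 = 21.
No cover costs less than 21.

21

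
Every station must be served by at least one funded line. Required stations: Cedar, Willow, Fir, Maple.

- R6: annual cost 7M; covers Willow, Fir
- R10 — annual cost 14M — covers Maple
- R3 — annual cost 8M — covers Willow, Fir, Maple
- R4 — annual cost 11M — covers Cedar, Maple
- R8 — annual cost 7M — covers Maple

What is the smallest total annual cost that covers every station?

Choose R6 and R4: together they cover Cedar, Willow, Fir, Maple — every station.
Total annual cost: 7 + 11 = 18.

18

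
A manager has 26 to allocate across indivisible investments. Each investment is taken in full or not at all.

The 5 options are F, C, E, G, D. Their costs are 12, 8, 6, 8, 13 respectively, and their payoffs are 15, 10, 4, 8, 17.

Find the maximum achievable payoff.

32

This is an integer program with binary decision variables.
Allowing fractional choices, the relaxed optimum would be about 33.2, but investments are indivisible.
F + C + E: cost 12 + 8 + 6 = 26 ≤ 26, payoff 15 + 10 + 4 = 29.
F + D: cost 12 + 13 = 25 ≤ 26, payoff 15 + 17 = 32.
Best is F and D with total payoff 32.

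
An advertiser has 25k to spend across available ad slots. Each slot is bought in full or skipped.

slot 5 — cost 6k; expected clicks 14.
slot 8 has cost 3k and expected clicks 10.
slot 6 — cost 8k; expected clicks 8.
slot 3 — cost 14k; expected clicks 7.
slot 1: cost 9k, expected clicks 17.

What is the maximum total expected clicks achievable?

41

Take slot 5, slot 8, and slot 1: cost 6 + 3 + 9 = 18 ≤ 25, expected clicks 14 + 10 + 17 = 41.
No other feasible combination does better.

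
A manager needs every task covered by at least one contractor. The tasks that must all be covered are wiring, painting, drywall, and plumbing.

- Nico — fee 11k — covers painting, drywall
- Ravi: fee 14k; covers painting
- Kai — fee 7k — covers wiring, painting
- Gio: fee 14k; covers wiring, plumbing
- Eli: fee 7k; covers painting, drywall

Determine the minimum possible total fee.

21

Choose Gio and Eli: together they cover wiring, painting, drywall, plumbing — every task.
Total fee: 14 + 7 = 21.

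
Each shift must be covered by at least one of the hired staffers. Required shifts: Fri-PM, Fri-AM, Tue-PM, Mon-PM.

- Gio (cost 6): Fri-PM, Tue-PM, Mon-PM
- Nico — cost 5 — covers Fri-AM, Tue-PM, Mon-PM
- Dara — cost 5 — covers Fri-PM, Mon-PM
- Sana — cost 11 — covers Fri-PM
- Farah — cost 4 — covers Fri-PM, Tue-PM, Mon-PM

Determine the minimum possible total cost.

Choose Nico and Farah: together they cover Fri-PM, Fri-AM, Tue-PM, Mon-PM — every shift.
Total cost: 5 + 4 = 9.
No cover costs less than 9.

9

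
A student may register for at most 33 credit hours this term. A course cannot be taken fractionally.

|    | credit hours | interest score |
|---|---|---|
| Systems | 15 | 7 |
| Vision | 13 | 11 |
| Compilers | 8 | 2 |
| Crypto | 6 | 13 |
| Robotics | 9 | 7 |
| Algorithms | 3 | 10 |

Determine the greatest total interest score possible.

Vision + Compilers + Crypto + Algorithms: credit hours 13 + 8 + 6 + 3 = 30 ≤ 33, interest score 11 + 2 + 13 + 10 = 36.
Vision + Crypto + Robotics + Algorithms: credit hours 13 + 6 + 9 + 3 = 31 ≤ 33, interest score 11 + 13 + 7 + 10 = 41.
Systems + Crypto + Robotics + Algorithms: credit hours 15 + 6 + 9 + 3 = 33 ≤ 33, interest score 7 + 13 + 7 + 10 = 37.
Best is Vision, Crypto, Robotics, and Algorithms with total interest score 41.

41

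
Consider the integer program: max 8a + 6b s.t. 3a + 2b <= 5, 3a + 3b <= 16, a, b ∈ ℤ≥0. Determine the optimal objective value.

Relaxing integrality, the LP optimum is 15.00 at (a,b) = (0, 2.5), which is not an integer point.
(a,b)=(1,1): 3·1+2·1=5≤5, 3·1+3·1=6≤16, objective 14.
(a,b)=(0,2): 3·0+2·2=4≤5, 3·0+3·2=6≤16, objective 12.
(a,b)=(1,0): 3·1+2·0=3≤5, 3·1+3·0=3≤16, objective 8.
(a,b)=(0,1): 3·0+2·1=2≤5, 3·0+3·1=3≤16, objective 6.
The best lattice point is (1,1), giving 14.

14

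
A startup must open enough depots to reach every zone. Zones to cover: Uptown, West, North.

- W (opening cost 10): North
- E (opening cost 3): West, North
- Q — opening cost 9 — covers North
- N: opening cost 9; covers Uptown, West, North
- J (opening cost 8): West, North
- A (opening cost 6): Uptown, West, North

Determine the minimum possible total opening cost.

This is an integer covering problem.
The greedy cost-per-new-zone heuristic would pick E and A for 9, but a cheaper cover exists.
A alone covers Uptown, West, North — every zone.
Total opening cost: 6.
No cover costs less than 6.

6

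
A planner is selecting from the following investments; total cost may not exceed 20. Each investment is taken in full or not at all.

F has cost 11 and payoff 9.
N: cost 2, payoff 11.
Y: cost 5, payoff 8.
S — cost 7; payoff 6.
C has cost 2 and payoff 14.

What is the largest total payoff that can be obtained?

F + N + Y + C: cost 11 + 2 + 5 + 2 = 20 ≤ 20, payoff 9 + 11 + 8 + 14 = 42.
N + Y + S + C: cost 2 + 5 + 7 + 2 = 16 ≤ 20, payoff 11 + 8 + 6 + 14 = 39.
F + N + C: cost 11 + 2 + 2 = 15 ≤ 20, payoff 9 + 11 + 14 = 34.
Best is F, N, Y, and C with total payoff 42.

42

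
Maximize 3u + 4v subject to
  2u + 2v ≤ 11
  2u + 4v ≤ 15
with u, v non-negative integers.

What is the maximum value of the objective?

17

(u,v)=(3,2): 2·3+2·2=10≤11, 2·3+4·2=14≤15, objective 17.
(u,v)=(4,1): 2·4+2·1=10≤11, 2·4+4·1=12≤15, objective 16.
(u,v)=(2,2): 2·2+2·2=8≤11, 2·2+4·2=12≤15, objective 14.
(u,v)=(3,1): 2·3+2·1=8≤11, 2·3+4·1=10≤15, objective 13.
The best lattice point is (3,2), giving 17.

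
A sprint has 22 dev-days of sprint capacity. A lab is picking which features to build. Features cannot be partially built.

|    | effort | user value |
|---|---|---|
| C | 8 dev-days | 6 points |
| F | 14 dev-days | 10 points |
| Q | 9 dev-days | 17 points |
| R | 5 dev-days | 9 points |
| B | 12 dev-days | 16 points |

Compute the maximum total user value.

Q + B: effort 9 + 12 = 21 ≤ 22, user value 17 + 16 = 33.
Q + R: effort 9 + 5 = 14 ≤ 22, user value 17 + 9 = 26.
C + Q + R: effort 8 + 9 + 5 = 22 ≤ 22, user value 6 + 17 + 9 = 32.
Best is Q and B with total user value 33.

33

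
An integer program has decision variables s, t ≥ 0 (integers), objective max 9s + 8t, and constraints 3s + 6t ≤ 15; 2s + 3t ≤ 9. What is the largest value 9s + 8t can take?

(s,t)=(4,0): 3·4+6·0=12≤15, 2·4+3·0=8≤9, objective 36.
(s,t)=(3,1): 3·3+6·1=15≤15, 2·3+3·1=9≤9, objective 35.
(s,t)=(3,0): 3·3+6·0=9≤15, 2·3+3·0=6≤9, objective 27.
The best lattice point is (4,0), giving 36.

36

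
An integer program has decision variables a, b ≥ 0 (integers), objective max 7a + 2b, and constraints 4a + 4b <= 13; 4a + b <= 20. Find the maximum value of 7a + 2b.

Relaxing integrality, the LP optimum is 22.75 at (a,b) = (3.25, 0), which is not an integer point.
(a,b)=(3,0) is feasible, giving 21.
(a,b)=(2,1) is feasible, giving 16.
No feasible integer point exceeds 21.

21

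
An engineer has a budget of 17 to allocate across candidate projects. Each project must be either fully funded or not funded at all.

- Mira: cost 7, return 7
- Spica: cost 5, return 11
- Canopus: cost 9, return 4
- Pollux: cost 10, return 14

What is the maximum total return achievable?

25

This is an integer program with binary decision variables.
Allowing fractional choices, the relaxed optimum would be about 27.0, but projects are indivisible.
Spica + Pollux: cost 5 + 10 = 15 ≤ 17, return 11 + 14 = 25.
Mira + Pollux: cost 7 + 10 = 17 ≤ 17, return 7 + 14 = 21.
Best is Spica and Pollux with total return 25.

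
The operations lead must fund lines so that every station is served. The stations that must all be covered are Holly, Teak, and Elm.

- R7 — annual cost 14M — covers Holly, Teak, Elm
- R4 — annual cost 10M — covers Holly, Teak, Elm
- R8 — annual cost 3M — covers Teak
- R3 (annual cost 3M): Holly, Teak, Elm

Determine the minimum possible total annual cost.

3

R3 alone covers Holly, Teak, Elm — every station.
Total annual cost: 3.
No cover costs less than 3.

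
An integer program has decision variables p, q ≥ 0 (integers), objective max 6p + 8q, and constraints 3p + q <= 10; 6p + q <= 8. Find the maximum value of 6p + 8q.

64

(p,q)=(0,8): 3·0+1·8=8≤10, 6·0+1·8=8≤8, objective 64.
(p,q)=(0,7): 3·0+1·7=7≤10, 6·0+1·7=7≤8, objective 56.
No feasible integer point exceeds 64.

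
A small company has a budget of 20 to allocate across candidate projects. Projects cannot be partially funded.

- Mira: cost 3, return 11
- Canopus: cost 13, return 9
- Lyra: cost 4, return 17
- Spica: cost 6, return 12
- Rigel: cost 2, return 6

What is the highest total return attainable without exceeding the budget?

46

Mira + Lyra + Spica: cost 3 + 4 + 6 = 13 ≤ 20, return 11 + 17 + 12 = 40.
Mira + Canopus + Lyra: cost 3 + 13 + 4 = 20 ≤ 20, return 11 + 9 + 17 = 37.
Mira + Lyra + Spica + Rigel: cost 3 + 4 + 6 + 2 = 15 ≤ 20, return 11 + 17 + 12 + 6 = 46.
Best is Mira, Lyra, Spica, and Rigel with total return 46.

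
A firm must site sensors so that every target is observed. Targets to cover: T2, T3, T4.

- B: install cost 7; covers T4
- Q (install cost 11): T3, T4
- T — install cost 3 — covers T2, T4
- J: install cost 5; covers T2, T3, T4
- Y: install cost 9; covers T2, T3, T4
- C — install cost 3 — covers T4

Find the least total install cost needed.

The greedy cost-per-new-target heuristic would pick T and J for 8, but a cheaper cover exists.
J alone covers T2, T3, T4 — every target.
Total install cost: 5.
No cover costs less than 5.

5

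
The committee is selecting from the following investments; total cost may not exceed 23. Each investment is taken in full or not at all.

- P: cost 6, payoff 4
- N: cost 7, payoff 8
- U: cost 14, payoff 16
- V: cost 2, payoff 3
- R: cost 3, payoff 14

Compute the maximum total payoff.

U + R: cost 14 + 3 = 17 ≤ 23, payoff 16 + 14 = 30.
U + V + R: cost 14 + 2 + 3 = 19 ≤ 23, payoff 16 + 3 + 14 = 33.
P + U + R: cost 6 + 14 + 3 = 23 ≤ 23, payoff 4 + 16 + 14 = 34.
Best is P, U, and R with total payoff 34.

34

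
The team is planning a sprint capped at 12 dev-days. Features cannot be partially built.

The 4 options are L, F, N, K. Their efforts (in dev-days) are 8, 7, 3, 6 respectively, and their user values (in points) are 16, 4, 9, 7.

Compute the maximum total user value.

Allowing fractional choices, the relaxed optimum would be about 26.2, but features are indivisible.
N + K: effort 3 + 6 = 9 ≤ 12, user value 9 + 7 = 16.
L + N: effort 8 + 3 = 11 ≤ 12, user value 16 + 9 = 25.
L: effort 8 ≤ 12, user value 16.
Best is L and N with total user value 25.

25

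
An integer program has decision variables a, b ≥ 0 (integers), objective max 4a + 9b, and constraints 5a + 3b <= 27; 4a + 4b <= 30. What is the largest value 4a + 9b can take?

(a,b)=(0,7): 5·0+3·7=21≤27, 4·0+4·7=28≤30, objective 63.
(a,b)=(1,6): 5·1+3·6=23≤27, 4·1+4·6=28≤30, objective 58.
(a,b)=(0,6): 5·0+3·6=18≤27, 4·0+4·6=24≤30, objective 54.
No feasible integer point exceeds 63.

63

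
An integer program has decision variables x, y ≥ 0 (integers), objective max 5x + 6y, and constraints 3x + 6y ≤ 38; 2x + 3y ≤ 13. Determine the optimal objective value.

31

(x,y)=(5,1): 3·5+6·1=21≤38, 2·5+3·1=13≤13, objective 31.
(x,y)=(6,0): 3·6+6·0=18≤38, 2·6+3·0=12≤13, objective 30.
(x,y)=(4,1): 3·4+6·1=18≤38, 2·4+3·1=11≤13, objective 26.
(x,y)=(5,0): 3·5+6·0=15≤38, 2·5+3·0=10≤13, objective 25.
Maximum is 31 at (x,y)=(5,1).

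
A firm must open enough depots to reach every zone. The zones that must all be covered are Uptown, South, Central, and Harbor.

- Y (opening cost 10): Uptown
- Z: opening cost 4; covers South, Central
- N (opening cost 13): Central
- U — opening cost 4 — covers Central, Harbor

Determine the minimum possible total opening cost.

This is an integer covering problem.
Choose Y, Z, and U: together they cover Uptown, South, Central, Harbor — every zone.
Total opening cost: 10 + 4 + 4 = 18.

18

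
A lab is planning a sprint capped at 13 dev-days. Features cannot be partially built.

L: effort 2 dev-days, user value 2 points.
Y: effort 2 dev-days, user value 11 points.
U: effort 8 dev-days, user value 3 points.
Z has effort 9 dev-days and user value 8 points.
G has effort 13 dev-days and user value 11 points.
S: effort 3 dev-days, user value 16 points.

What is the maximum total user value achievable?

Treat it as a binary knapsack problem.
Allowing fractional choices, the relaxed optimum would be about 34.3, but features are indivisible.
Y + U + S: effort 2 + 8 + 3 = 13 ≤ 13, user value 11 + 3 + 16 = 30.
Y + S: effort 2 + 3 = 5 ≤ 13, user value 11 + 16 = 27.
L + Y + S: effort 2 + 2 + 3 = 7 ≤ 13, user value 2 + 11 + 16 = 29.
Best is Y, U, and S with total user value 30.

30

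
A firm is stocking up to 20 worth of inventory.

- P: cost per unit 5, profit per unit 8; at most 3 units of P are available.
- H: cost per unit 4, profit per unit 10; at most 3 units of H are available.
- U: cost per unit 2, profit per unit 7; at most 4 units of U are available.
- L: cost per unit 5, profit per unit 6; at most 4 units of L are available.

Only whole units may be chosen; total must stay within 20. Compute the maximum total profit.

58

U has the best ratio (7/2); taking only U gives at most 4×7 = 28 (stopped by the supply cap of 4).
Mixing does better — 3×H and 4×U: cost 20 ≤ 20, profit 3·10 + 4·7 = 58.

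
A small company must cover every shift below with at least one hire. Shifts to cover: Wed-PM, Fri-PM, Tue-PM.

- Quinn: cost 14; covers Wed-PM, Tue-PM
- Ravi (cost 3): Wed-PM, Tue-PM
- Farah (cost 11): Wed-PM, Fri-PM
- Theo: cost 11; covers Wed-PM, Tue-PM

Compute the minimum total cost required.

14

Choose Ravi and Farah: together they cover Wed-PM, Fri-PM, Tue-PM — every shift.
Total cost: 3 + 11 = 14.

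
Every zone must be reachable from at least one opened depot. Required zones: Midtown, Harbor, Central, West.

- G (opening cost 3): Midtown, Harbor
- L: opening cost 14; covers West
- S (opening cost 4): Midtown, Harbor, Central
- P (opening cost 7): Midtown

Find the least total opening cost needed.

18

Choose L and S: together they cover Midtown, Harbor, Central, West — every zone.
Total opening cost: 14 + 4 = 18.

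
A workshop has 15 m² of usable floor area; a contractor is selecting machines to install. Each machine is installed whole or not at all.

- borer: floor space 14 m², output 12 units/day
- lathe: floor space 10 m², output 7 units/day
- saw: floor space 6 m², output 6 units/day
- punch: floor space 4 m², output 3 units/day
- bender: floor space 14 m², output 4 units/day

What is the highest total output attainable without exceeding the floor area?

Allowing fractional choices, the relaxed optimum would be about 13.7, but machines are indivisible.
lathe + punch: floor space 10 + 4 = 14 ≤ 15, output 7 + 3 = 10.
saw + punch: floor space 6 + 4 = 10 ≤ 15, output 6 + 3 = 9.
borer: floor space 14 ≤ 15, output 12.
Best is borer with total output 12.

12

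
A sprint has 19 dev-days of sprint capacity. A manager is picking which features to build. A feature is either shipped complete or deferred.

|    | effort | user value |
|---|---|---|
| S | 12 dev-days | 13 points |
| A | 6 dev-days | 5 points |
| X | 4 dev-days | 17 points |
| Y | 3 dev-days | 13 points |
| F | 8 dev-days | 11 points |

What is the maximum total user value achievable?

Allowing fractional choices, the relaxed optimum would be about 45.3, but features are indivisible.
X + Y + F: effort 4 + 3 + 8 = 15 ≤ 19, user value 17 + 13 + 11 = 41.
A + X + Y: effort 6 + 4 + 3 = 13 ≤ 19, user value 5 + 17 + 13 = 35.
S + X + Y: effort 12 + 4 + 3 = 19 ≤ 19, user value 13 + 17 + 13 = 43.
Best is S, X, and Y with total user value 43.

43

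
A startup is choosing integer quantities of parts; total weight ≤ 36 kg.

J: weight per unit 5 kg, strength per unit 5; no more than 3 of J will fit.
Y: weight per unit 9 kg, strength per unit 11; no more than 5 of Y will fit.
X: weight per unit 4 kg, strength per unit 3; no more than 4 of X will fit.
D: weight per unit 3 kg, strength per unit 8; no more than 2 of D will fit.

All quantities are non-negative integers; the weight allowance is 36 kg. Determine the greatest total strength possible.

49

3×Y and 2×D: weight 33 ≤ 36, strength 3·11 + 2·8 = 49.
2×J, 2×Y, and 2×D: weight 34 ≤ 36, strength 2·5 + 2·11 + 2·8 = 48.
Best is 49.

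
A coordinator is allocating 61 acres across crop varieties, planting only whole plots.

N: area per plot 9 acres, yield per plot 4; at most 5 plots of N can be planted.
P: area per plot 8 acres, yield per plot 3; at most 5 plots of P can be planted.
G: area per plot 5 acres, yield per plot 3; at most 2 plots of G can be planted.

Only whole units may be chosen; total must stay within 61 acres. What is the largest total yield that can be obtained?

Take 3×N, 3×P, and 2×G: area 61 ≤ 61, yield 3·4 + 3·3 + 2·3 = 27.
G has the best ratio (3/5) and is taken to its limit of 2; remaining capacity is filled optimally with the others.

27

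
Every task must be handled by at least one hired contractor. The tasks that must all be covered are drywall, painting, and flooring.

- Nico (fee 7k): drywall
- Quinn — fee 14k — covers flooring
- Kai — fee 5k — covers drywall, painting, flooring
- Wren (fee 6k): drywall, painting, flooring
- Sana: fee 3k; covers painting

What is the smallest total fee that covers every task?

Kai alone covers drywall, painting, flooring — every task.
Total fee: 5.
No cover costs less than 5.

5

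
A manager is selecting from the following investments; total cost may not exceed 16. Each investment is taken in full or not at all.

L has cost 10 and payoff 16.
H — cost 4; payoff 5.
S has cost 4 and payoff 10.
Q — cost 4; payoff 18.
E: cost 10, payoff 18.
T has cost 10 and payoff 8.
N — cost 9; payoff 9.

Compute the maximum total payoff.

Allowing fractional choices, the relaxed optimum would be about 42.4, but investments are indivisible.
L + Q: cost 10 + 4 = 14 ≤ 16, payoff 16 + 18 = 34.
Q + E: cost 4 + 10 = 14 ≤ 16, payoff 18 + 18 = 36.
Best is Q and E with total payoff 36.

36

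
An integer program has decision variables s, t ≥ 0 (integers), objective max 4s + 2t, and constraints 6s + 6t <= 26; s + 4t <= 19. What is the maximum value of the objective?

16

The continuous relaxation peaks at (4.33, 0) with value 17.33; rounding to a feasible lattice point costs some objective.
(s,t)=(4,0): 6·4+6·0=24≤26, 1·4+4·0=4≤19, objective 16.
(s,t)=(3,1): 6·3+6·1=24≤26, 1·3+4·1=7≤19, objective 14.
(s,t)=(3,0): 6·3+6·0=18≤26, 1·3+4·0=3≤19, objective 12.
Maximum is 16 at (s,t)=(4,0).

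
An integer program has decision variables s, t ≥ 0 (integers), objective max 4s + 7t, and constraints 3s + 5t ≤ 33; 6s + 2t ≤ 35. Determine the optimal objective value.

46

The continuous relaxation peaks at (0, 6.6) with value 46.20; rounding to a feasible lattice point costs some objective.
(s,t)=(1,6) is feasible, giving 46.
(s,t)=(2,5) is feasible, giving 43.
(s,t)=(0,6) is feasible, giving 42.
No feasible integer point exceeds 46.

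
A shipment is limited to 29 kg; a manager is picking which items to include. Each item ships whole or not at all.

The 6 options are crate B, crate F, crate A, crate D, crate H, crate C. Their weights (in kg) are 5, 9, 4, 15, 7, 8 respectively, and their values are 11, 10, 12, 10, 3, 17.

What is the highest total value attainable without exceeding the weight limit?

50

Allowing fractional choices, the relaxed optimum would be about 52.0, but items are indivisible.
crate B + crate F + crate A + crate C: weight 5 + 9 + 4 + 8 = 26 ≤ 29, value 11 + 10 + 12 + 17 = 50.
crate B + crate A + crate H + crate C: weight 5 + 4 + 7 + 8 = 24 ≤ 29, value 11 + 12 + 3 + 17 = 43.
Best is crate B, crate F, crate A, and crate C with total value 50.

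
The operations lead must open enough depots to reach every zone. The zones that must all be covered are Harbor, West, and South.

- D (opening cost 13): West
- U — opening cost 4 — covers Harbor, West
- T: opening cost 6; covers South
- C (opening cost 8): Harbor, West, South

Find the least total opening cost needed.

8

The greedy cost-per-new-zone heuristic would pick U and T for 10, but a cheaper cover exists.
C alone covers Harbor, West, South — every zone.
Total opening cost: 8.
No cover costs less than 8.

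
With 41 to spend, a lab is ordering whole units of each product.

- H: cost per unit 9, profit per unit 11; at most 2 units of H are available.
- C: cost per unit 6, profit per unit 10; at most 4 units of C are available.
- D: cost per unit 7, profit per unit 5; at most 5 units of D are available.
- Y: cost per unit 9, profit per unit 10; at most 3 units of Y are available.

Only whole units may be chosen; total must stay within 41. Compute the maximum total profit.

56

C has the best ratio (10/6); taking only C gives at most 4×10 = 40 (stopped by the supply cap of 4).
Mixing does better — 1×H, 4×C, and 1×D: cost 40 ≤ 41, profit 1·11 + 4·10 + 1·5 = 56.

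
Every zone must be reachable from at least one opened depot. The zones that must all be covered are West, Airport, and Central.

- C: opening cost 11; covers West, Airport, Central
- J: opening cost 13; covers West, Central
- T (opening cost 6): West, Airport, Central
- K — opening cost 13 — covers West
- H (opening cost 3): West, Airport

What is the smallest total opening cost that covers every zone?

The greedy cost-per-new-zone heuristic would pick H and T for 9, but a cheaper cover exists.
T alone covers West, Airport, Central — every zone.
Total opening cost: 6.
No cover costs less than 6.

6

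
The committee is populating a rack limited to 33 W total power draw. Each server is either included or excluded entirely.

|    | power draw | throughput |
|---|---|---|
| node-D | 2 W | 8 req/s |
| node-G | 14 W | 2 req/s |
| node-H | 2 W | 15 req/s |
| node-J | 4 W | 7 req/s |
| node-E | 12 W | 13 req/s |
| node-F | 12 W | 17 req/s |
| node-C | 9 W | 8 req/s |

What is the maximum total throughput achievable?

60

This is an integer program with binary decision variables.
Take node-D, node-H, node-J, node-E, and node-F: power draw 2 + 2 + 4 + 12 + 12 = 32 ≤ 33, throughput 8 + 15 + 7 + 13 + 17 = 60.
No other feasible combination does better.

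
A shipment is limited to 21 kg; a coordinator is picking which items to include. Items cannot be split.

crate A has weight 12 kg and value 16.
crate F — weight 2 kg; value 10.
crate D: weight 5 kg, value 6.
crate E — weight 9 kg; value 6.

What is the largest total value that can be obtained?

crate A + crate F + crate D: weight 12 + 2 + 5 = 19 ≤ 21, value 16 + 10 + 6 = 32.
crate A + crate F: weight 12 + 2 = 14 ≤ 21, value 16 + 10 = 26.
Best is crate A, crate F, and crate D with total value 32.

32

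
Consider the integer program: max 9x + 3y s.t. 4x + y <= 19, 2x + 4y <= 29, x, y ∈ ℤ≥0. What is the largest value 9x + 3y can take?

The continuous relaxation peaks at (3.36, 5.57) with value 46.93; rounding to a feasible lattice point costs some objective.
(x,y)=(4,3): 4·4+1·3=19≤19, 2·4+4·3=20≤29, objective 45.
(x,y)=(4,2): 4·4+1·2=18≤19, 2·4+4·2=16≤29, objective 42.
(x,y)=(3,5): 4·3+1·5=17≤19, 2·3+4·5=26≤29, objective 42.
The best lattice point is (4,3), giving 45.

45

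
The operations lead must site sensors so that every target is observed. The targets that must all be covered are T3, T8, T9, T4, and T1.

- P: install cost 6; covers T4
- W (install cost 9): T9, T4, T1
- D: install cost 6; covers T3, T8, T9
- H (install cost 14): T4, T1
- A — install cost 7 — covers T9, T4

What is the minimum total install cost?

15

Choose W and D: together they cover T3, T8, T9, T4, T1 — every target.
Total install cost: 9 + 6 = 15.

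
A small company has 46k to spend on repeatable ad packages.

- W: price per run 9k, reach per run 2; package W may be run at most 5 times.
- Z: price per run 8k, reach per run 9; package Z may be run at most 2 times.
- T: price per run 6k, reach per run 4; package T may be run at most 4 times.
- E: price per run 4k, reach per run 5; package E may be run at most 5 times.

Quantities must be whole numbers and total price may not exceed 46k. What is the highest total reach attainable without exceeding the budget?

47

This is a bounded integer knapsack.
1×Z, 3×T, and 5×E: price 46 ≤ 46, reach 1·9 + 3·4 + 5·5 = 46.
2×Z, 1×T, and 5×E: price 42 ≤ 46, reach 2·9 + 1·4 + 5·5 = 47.
Best is 47.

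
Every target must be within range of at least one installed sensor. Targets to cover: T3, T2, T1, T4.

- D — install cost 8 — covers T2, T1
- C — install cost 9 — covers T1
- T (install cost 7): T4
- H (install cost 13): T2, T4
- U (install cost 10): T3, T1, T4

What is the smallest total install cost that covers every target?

18

Choose D and U: together they cover T3, T2, T1, T4 — every target.
Total install cost: 8 + 10 = 18.
No cover costs less than 18.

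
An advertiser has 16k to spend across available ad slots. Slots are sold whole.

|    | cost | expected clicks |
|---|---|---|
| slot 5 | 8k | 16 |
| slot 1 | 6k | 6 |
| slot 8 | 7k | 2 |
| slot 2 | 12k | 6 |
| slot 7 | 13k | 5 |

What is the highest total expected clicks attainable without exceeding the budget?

Allowing fractional choices, the relaxed optimum would be about 23.0, but ad slots are indivisible.
slot 5 + slot 8: cost 8 + 7 = 15 ≤ 16, expected clicks 16 + 2 = 18.
slot 5: cost 8 ≤ 16, expected clicks 16.
slot 5 + slot 1: cost 8 + 6 = 14 ≤ 16, expected clicks 16 + 6 = 22.
Best is slot 5 and slot 1 with total expected clicks 22.

22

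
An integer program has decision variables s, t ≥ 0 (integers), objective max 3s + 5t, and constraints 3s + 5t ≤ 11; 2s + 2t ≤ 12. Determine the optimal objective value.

(s,t)=(2,1) is feasible, giving 11.
(s,t)=(3,0) is feasible, giving 9.
The best lattice point is (2,1), giving 11.

11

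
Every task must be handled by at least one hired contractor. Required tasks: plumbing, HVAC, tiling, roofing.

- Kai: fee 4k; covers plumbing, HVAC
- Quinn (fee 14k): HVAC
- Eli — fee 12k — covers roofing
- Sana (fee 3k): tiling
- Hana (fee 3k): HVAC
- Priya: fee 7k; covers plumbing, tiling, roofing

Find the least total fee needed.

This is an integer covering problem.
The greedy cost-per-new-task heuristic would pick Kai, Sana, and Priya for 14, but a cheaper cover exists.
Choose Hana and Priya: together they cover plumbing, HVAC, tiling, roofing — every task.
Total fee: 3 + 7 = 10.
No cover costs less than 10.

10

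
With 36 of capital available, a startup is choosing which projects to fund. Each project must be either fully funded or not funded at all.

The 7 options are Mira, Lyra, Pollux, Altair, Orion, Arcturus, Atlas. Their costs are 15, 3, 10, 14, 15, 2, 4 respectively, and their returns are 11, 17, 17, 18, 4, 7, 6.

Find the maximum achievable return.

65

Allowing fractional choices, the relaxed optimum would be about 67.2, but projects are indivisible.
Lyra + Pollux + Altair + Arcturus: cost 3 + 10 + 14 + 2 = 29 ≤ 36, return 17 + 17 + 18 + 7 = 59.
Lyra + Pollux + Altair + Arcturus + Atlas: cost 3 + 10 + 14 + 2 + 4 = 33 ≤ 36, return 17 + 17 + 18 + 7 + 6 = 65.
Best is Lyra, Pollux, Altair, Arcturus, and Atlas with total return 65.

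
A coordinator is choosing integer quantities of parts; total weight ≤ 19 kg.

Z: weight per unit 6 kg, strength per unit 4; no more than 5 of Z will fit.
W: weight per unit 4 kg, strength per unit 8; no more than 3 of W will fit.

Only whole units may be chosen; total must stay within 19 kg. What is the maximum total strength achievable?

Take 1×Z and 3×W: weight 18 ≤ 19, strength 1·4 + 3·8 = 28.
W has the best ratio (8/4) and is taken to its limit of 3; remaining capacity is filled optimally with the others.

28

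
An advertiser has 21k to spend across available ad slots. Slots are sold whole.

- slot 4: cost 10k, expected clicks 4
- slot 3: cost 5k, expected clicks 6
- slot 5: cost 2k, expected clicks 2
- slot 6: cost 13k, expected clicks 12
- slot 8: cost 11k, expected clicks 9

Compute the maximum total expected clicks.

slot 3 + slot 5 + slot 6: cost 5 + 2 + 13 = 20 ≤ 21, expected clicks 6 + 2 + 12 = 20.
slot 3 + slot 5 + slot 8: cost 5 + 2 + 11 = 18 ≤ 21, expected clicks 6 + 2 + 9 = 17.
slot 3 + slot 6: cost 5 + 13 = 18 ≤ 21, expected clicks 6 + 12 = 18.
Best is slot 3, slot 5, and slot 6 with total expected clicks 20.

20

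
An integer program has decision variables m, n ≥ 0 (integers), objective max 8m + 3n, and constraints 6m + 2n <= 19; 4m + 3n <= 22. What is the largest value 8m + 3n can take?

26

Relaxing integrality, the LP optimum is 27.20 at (m,n) = (1.3, 5.6), which is not an integer point.
(m,n)=(1,6): 6·1+2·6=18≤19, 4·1+3·6=22≤22, objective 26.
(m,n)=(1,5): 6·1+2·5=16≤19, 4·1+3·5=19≤22, objective 23.
Maximum is 26 at (m,n)=(1,6).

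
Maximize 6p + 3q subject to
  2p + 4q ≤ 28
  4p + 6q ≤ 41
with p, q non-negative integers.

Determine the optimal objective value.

The continuous relaxation peaks at (10.2, 0) with value 61.50; rounding to a feasible lattice point costs some objective.
(p,q)=(10,0): 2·10+4·0=20≤28, 4·10+6·0=40≤41, objective 60.
(p,q)=(9,0): 2·9+4·0=18≤28, 4·9+6·0=36≤41, objective 54.
Maximum is 60 at (p,q)=(10,0).

60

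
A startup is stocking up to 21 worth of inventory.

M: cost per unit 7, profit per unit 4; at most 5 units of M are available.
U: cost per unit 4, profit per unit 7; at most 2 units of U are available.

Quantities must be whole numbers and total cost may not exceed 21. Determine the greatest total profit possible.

This is a bounded integer knapsack.
U has the best ratio (7/4); taking only U gives at most 2×7 = 14 (stopped by the supply cap of 2).
Mixing does better — 1×M and 2×U: cost 15 ≤ 21, profit 1·4 + 2·7 = 18.

18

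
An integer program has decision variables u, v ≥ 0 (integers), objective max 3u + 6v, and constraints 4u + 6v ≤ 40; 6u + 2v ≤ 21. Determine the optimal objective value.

39

(u,v)=(1,6): 4·1+6·6=40≤40, 6·1+2·6=18≤21, objective 39.
(u,v)=(0,6): 4·0+6·6=36≤40, 6·0+2·6=12≤21, objective 36.
(u,v)=(1,5): 4·1+6·5=34≤40, 6·1+2·5=16≤21, objective 33.
(u,v)=(0,5): 4·0+6·5=30≤40, 6·0+2·5=10≤21, objective 30.
Maximum is 39 at (u,v)=(1,6).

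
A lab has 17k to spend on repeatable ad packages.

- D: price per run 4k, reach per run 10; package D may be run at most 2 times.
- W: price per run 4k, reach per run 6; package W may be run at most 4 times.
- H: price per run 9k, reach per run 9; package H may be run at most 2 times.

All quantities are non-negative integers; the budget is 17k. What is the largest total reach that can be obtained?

D has the best ratio (10/4); taking only D gives at most 2×10 = 20 (stopped by the supply cap of 2).
Mixing does better — 2×D and 2×W: price 16 ≤ 17, reach 2·10 + 2·6 = 32.

32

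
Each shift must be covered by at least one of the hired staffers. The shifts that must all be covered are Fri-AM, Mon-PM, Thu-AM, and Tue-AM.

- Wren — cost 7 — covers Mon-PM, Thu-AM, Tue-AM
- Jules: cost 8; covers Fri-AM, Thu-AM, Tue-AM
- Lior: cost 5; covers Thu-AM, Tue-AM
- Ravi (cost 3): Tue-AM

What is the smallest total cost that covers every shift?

Choose Wren and Jules: together they cover Fri-AM, Mon-PM, Thu-AM, Tue-AM — every shift.
Total cost: 7 + 8 = 15.
No cover costs less than 15.

15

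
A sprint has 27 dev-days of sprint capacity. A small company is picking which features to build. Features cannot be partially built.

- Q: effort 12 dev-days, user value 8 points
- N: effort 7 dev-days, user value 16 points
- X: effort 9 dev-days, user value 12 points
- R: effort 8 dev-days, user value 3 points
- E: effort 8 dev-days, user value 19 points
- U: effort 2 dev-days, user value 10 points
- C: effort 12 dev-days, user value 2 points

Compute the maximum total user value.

57

Allowing fractional choices, the relaxed optimum would be about 57.7, but features are indivisible.
N + X + E: effort 7 + 9 + 8 = 24 ≤ 27, user value 16 + 12 + 19 = 47.
N + X + E + U: effort 7 + 9 + 8 + 2 = 26 ≤ 27, user value 16 + 12 + 19 + 10 = 57.
N + R + E + U: effort 7 + 8 + 8 + 2 = 25 ≤ 27, user value 16 + 3 + 19 + 10 = 48.
Best is N, X, E, and U with total user value 57.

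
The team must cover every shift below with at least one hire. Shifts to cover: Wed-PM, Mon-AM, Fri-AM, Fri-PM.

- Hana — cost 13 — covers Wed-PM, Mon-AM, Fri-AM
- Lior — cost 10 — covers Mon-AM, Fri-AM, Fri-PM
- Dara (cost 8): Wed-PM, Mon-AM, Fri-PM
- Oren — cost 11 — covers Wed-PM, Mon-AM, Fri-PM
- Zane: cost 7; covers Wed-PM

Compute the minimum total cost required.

This is an integer covering problem.
The greedy cost-per-new-shift heuristic would pick Dara and Lior for 18, but a cheaper cover exists.
Choose Lior and Zane: together they cover Wed-PM, Mon-AM, Fri-AM, Fri-PM — every shift.
Total cost: 10 + 7 = 17.
No cover costs less than 17.

17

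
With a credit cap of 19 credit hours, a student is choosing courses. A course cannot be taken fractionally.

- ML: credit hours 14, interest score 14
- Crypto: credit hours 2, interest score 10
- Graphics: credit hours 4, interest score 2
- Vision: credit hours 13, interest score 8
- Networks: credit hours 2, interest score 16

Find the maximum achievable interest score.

ML + Networks: credit hours 14 + 2 = 16 ≤ 19, interest score 14 + 16 = 30.
ML + Crypto + Networks: credit hours 14 + 2 + 2 = 18 ≤ 19, interest score 14 + 10 + 16 = 40.
Crypto + Vision + Networks: credit hours 2 + 13 + 2 = 17 ≤ 19, interest score 10 + 8 + 16 = 34.
Best is ML, Crypto, and Networks with total interest score 40.

40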